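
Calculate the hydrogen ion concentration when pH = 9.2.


[H+] = 10^(-pH) = 10^(-9.2)
= 6.31×10^-10 M

6.31×10^-10 M


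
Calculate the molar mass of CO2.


M(CO2) = 1×12.01 + 2×16.0
= 12.01 + 32.0
= 44.01 g/mol

44.01 g/mol


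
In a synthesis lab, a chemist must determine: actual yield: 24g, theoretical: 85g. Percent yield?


% yield = actual/theoretical × 100
= 24/85 × 100
= 28.24%

28.24%


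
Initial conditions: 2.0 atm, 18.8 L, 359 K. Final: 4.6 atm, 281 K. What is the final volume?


P1V1/T1 = P2V2/T2
V2 = P1V1T2/(T1P2)
= 2.0×18.8×281/(359×4.6)
= 6.398 L

6.398 L


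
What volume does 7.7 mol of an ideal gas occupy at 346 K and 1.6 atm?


PV = nRT  (R = 0.08206 L·atm/(mol·K))
V = nRT/P = 7.7×0.08206×346/1.6
= 136.64 L

136.64 L


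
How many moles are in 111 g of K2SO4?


M(K2SO4) = 174.27 g/mol
n = mass/M = 111/174.27 = 0.6369 mol

0.6369 mol


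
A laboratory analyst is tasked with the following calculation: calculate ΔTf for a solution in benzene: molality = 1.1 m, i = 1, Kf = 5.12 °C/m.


ΔTf = Kf × m × i
= 5.12 × 1.1 × 1
= 5.632 °C

5.632 °C


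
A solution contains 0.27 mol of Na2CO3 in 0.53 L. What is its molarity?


M = n/V = 0.27/0.53 = 0.509 mol/L

0.509 M


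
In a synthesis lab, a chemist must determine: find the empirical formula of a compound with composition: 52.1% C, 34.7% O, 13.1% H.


Assume 100 g sample. Moles of each element:
  C: 52.1/12.01 = 4.338 mol
  O: 34.7/16.0 = 2.169 mol
  H: 13.1/1.008 = 12.996 mol
Divide by smallest (2.169):
  C: 4.338/2.169 = 2.0
  O: 2.169/2.169 = 1.0
  H: 12.996/2.169 = 5.99
Empirical formula: C2H6O

C2H6O


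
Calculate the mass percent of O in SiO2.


M(SiO2) = 1×28.09 + 2×16.0 = 60.09 g/mol
Mass of O = 2 × 16.0 = 32.00 g/mol
% O = 32.00/60.09 × 100 = 53.25%

53.25%


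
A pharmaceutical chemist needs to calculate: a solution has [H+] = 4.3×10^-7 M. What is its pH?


pH = -log10([H+]) = -log10(4.3×10^-7)
= 7 - log10(4.3)
= 7 - 0.63
= 6.37

6.37


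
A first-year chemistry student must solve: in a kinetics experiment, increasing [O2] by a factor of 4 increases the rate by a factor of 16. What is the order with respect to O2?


rate ∝ [O2]^n
4^n = 16 → n = 2
Order in O2: 2

2


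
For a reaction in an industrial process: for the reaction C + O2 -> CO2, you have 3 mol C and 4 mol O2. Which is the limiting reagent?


Mole ratio available / coefficient:
  C: 3/1 = 3.000
  O2: 4/1 = 4.000
Smaller ratio is limiting.

C


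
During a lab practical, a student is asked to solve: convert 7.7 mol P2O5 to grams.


M(P2O5) = 141.94 g/mol
mass = n × M = 7.7 × 141.94 = 1092.94 g

1092.94 g


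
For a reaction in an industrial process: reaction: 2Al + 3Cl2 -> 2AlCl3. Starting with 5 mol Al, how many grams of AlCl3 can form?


Mole ratio AlCl3:Al = 2:2
n(AlCl3) = 5 × 2/2 = 5.000 mol
mass = 5.000 × 133.33 = 666.65 g

666.65 g


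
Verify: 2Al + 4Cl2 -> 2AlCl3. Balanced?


Equation: 2Al + 4Cl2 -> 2AlCl3
Check atoms: Al: 2=2, Cl: 8≠6
Not balanced

No, not balanced


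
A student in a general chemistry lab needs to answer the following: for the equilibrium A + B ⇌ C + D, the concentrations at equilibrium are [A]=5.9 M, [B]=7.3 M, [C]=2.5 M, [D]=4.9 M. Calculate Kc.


Kc = [C][D]/([A][B])
= (2.5^1 × 4.9^1)/(5.9^1 × 7.3^1)
= 12.25/43.07
= 0.2844

0.2844


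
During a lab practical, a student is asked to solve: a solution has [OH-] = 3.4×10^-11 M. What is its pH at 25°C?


pOH = -log10([OH-]) = -log10(3.4×10^-11)
= 11 - log10(3.4) = 10.47
pH = 14 - pOH = 14 - 10.47 = 3.53

3.53


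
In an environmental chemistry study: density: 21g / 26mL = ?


ρ = mass/volume
= 21/26
= 0.808 g/mL

0.808 g/mL


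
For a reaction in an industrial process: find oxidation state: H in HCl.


H is +1 with nonmetals
Oxidation number: +1

+1


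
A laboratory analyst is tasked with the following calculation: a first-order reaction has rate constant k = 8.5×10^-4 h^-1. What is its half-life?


t½ = ln2/k = 0.693147/(8.5×10^-4 h^-1)
= 815.5 h

815.5 h


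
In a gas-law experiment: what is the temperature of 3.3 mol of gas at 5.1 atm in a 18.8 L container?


PV = nRT  (R = 0.08206 L·atm/(mol·K))
T = PV/(nR) = 5.1×18.8/(3.3×0.08206)
= 95.88/0.270798
= 354.06 K

354.06 K


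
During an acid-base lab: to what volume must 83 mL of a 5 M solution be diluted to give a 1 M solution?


C1V1 = C2V2
5 × 83 = 1 × V2
V2 = 415/1 = 415.0 mL

415.0 mL


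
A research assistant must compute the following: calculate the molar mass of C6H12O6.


M(C6H12O6) = 6×12.01 + 12×1.008 + 6×16.0
= 72.06 + 12.1 + 96.0
= 180.16 g/mol

180.16 g/mol


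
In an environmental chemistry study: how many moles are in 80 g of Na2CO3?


M(Na2CO3) = 105.99 g/mol
n = mass/M = 80/105.99 = 0.7548 mol

0.7548 mol


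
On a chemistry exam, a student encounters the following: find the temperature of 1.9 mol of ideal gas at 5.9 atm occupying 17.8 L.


PV = nRT  (R = 0.08206 L·atm/(mol·K))
T = PV/(nR) = 5.9×17.8/(1.9×0.08206)
= 105.02/0.155914
= 673.58 K

673.58 K


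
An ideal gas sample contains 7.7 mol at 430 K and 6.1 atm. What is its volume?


PV = nRT  (R = 0.08206 L·atm/(mol·K))
V = nRT/P = 7.7×0.08206×430/6.1
= 44.541 L

44.541 L


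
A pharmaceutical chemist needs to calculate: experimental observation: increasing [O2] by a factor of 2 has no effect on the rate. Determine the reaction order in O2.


rate ∝ [O2]^n
rate ∝ [O2]^0
Order in O2: 0

0


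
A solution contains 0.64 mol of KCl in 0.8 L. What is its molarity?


M = n/V = 0.64/0.8 = 0.800 mol/L

0.800 M


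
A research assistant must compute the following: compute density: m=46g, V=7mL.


ρ = mass/volume
= 46/7
= 6.571 g/mL

6.571 g/mL


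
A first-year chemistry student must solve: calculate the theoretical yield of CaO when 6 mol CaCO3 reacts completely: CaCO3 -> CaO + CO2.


Mole ratio CaO:CaCO3 = 1:1
n(CaO) = 6 × 1/1 = 6.000 mol
mass = 6.000 × 56.08 = 336.48 g

336.48 g


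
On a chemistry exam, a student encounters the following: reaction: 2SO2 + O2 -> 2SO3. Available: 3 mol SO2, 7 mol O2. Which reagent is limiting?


Mole ratio available / coefficient:
  SO2: 3/2 = 1.500
  O2: 7/1 = 7.000
Smaller ratio is limiting.

SO2


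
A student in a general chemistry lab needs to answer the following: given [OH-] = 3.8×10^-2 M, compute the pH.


pOH = -log10([OH-]) = -log10(3.8×10^-2)
= 2 - log10(3.8) = 1.42
pH = 14 - pOH = 14 - 1.42 = 12.58

12.58


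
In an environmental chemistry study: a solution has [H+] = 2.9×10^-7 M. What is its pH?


pH = -log10([H+]) = -log10(2.9×10^-7)
= 7 - log10(2.9)
= 7 - 0.46
= 6.54

6.54


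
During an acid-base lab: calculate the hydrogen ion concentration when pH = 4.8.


[H+] = 10^(-pH) = 10^(-4.8)
= 1.58×10^-5 M

1.58×10^-5 M


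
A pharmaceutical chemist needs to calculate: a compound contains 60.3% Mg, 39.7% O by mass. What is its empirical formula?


Assume 100 g sample. Moles of each element:
  Mg: 60.3/24.31 = 2.48 mol
  O: 39.7/16.0 = 2.481 mol
Divide by smallest (2.48):
  Mg: 2.48/2.48 = 1.0
  O: 2.481/2.48 = 1.0
Empirical formula: MgO

MgO


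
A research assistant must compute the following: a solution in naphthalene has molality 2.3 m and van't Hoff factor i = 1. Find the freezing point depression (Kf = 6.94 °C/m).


ΔTf = Kf × m × i
= 6.94 × 2.3 × 1
= 15.962 °C

15.962 °C


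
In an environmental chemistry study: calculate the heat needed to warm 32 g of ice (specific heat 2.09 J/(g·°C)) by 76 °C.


q = mcΔT = 32 × 2.09 × 76
= 5082.88 J

5082.88 J


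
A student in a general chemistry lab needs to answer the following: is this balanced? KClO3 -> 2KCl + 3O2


Equation: KClO3 -> 2KCl + 3O2
Check atoms: Cl: 1≠2, K: 1≠2, O: 3≠6
Not balanced

No, not balanced


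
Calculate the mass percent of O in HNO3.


M(HNO3) = 1×1.008 + 1×14.01 + 3×16.0 = 63.018 g/mol
Mass of O = 3 × 16.0 = 48.00 g/mol
% O = 48.00/63.018 × 100 = 76.17%

76.17%


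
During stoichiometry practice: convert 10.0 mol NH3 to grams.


M(NH3) = 17.03 g/mol
mass = n × M = 10.0 × 17.03 = 170.30 g

170.30 g


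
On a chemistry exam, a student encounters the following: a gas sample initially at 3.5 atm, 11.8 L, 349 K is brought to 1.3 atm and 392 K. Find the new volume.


P1V1/T1 = P2V2/T2
V2 = P1V1T2/(T1P2)
= 3.5×11.8×392/(349×1.3)
= 35.683 L

35.683 L


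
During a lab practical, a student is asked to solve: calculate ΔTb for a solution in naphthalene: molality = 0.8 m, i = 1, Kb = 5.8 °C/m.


ΔTb = Kb × m × i
= 5.8 × 0.8 × 1
= 4.64 °C

4.64 °C


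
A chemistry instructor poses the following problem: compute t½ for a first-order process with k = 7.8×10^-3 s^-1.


t½ = ln2/k = 0.693147/(7.8×10^-3 s^-1)
= 88.87 s

88.87 s


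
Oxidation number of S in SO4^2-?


x + 4(-2) = -2, so x = +6
Oxidation number: +6

+6


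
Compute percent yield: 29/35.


% yield = actual/theoretical × 100
= 29/35 × 100
= 82.86%

82.86%


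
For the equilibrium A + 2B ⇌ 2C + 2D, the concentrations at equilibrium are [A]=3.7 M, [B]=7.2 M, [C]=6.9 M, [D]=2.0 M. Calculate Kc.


Kc = [C]^2[D]^2/([A][B]^2)
= (6.9^2 × 2.0^2)/(3.7^1 × 7.2^2)
= 190.44/191.808
= 0.9929

0.9929


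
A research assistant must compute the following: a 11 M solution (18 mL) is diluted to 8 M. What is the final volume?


C1V1 = C2V2
11 × 18 = 8 × V2
V2 = 198/8 = 24.75 mL

24.75 mL


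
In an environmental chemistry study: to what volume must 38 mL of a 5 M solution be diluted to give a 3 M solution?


C1V1 = C2V2
5 × 38 = 3 × V2
V2 = 190/3 = 63.33 mL

63.33 mL


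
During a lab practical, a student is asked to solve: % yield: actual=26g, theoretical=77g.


% yield = actual/theoretical × 100
= 26/77 × 100
= 33.77%

33.77%


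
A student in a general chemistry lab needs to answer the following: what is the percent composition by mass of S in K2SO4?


M(K2SO4) = 2×39.1 + 1×32.07 + 4×16.0 = 174.27 g/mol
Mass of S = 1 × 32.07 = 32.07 g/mol
% S = 32.07/174.27 × 100 = 18.40%

18.40%


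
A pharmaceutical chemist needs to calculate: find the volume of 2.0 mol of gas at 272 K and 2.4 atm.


PV = nRT  (R = 0.08206 L·atm/(mol·K))
V = nRT/P = 2.0×0.08206×272/2.4
= 18.6 L

18.6 L


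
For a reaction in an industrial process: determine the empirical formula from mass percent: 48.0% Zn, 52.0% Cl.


Assume 100 g sample. Moles of each element:
  Zn: 48.0/65.38 = 0.734 mol
  Cl: 52.0/35.45 = 1.467 mol
Divide by smallest (0.734):
  Zn: 0.734/0.734 = 1.0
  Cl: 1.467/0.734 = 2.0
Empirical formula: ZnCl2

ZnCl2


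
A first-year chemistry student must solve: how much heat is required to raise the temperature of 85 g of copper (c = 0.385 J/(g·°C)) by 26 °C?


q = mcΔT = 85 × 0.385 × 26
= 850.85 J

850.85 J


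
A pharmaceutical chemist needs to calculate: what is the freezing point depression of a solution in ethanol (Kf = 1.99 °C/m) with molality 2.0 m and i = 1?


ΔTf = Kf × m × i
= 1.99 × 2.0 × 1
= 3.98 °C

3.98 °C


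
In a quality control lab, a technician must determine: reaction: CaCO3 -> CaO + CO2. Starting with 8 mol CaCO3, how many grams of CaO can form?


Mole ratio CaO:CaCO3 = 1:1
n(CaO) = 8 × 1/1 = 8.000 mol
mass = 8.000 × 56.08 = 448.64 g

448.64 g


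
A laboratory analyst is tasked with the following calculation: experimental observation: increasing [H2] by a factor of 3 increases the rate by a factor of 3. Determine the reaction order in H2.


rate ∝ [H2]^n
3^n = 3 → n = 1
Order in H2: 1

1


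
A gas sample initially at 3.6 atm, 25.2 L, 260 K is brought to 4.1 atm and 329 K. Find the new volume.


P1V1/T1 = P2V2/T2
V2 = P1V1T2/(T1P2)
= 3.6×25.2×329/(260×4.1)
= 27.999 L

27.999 L


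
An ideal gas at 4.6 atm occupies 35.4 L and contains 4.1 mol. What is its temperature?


PV = nRT  (R = 0.08206 L·atm/(mol·K))
T = PV/(nR) = 4.6×35.4/(4.1×0.08206)
= 162.84/0.336446
= 484.00 K

484.00 K


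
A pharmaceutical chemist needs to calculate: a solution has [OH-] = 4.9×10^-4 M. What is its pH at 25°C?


pOH = -log10([OH-]) = -log10(4.9×10^-4)
= 4 - log10(4.9) = 3.31
pH = 14 - pOH = 14 - 3.31 = 10.69

10.69


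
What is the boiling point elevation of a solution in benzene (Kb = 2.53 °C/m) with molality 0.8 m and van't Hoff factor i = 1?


ΔTb = Kb × m × i
= 2.53 × 0.8 × 1
= 2.024 °C

2.024 °C


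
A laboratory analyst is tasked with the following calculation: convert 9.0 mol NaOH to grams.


M(NaOH) = 40.0 g/mol
mass = n × M = 9.0 × 40.0 = 360.00 g

360.00 g


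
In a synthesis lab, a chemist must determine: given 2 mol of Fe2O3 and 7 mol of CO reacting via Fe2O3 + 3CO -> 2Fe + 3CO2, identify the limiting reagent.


Mole ratio available / coefficient:
  Fe2O3: 2/1 = 2.000
  CO: 7/3 = 2.333
Smaller ratio is limiting.

Fe2O3


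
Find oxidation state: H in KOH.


H is +1 with nonmetals
Oxidation number: +1

+1


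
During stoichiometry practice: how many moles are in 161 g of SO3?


M(SO3) = 80.07 g/mol
n = mass/M = 161/80.07 = 2.0107 mol

2.0107 mol


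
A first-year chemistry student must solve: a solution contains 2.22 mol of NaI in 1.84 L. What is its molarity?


M = n/V = 2.22/1.84 = 1.207 mol/L

1.207 M


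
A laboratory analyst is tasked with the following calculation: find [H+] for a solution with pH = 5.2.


[H+] = 10^(-pH) = 10^(-5.2)
= 6.31×10^-6 M

6.31×10^-6 M


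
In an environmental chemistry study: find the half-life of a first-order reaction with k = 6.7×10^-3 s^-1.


t½ = ln2/k = 0.693147/(6.7×10^-3 s^-1)
= 103.5 s

103.5 s


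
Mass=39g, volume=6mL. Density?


ρ = mass/volume
= 39/6
= 6.5 g/mL

6.5 g/mL


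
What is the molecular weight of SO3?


M(SO3) = 1×32.07 + 3×16.0
= 32.07 + 48.0
= 80.07 g/mol

80.07 g/mol


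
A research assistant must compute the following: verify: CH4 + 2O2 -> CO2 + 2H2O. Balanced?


Equation: CH4 + 2O2 -> CO2 + 2H2O
Check atoms: C: 1=1, H: 4=4, O: 4=4
Balanced

Yes, balanced


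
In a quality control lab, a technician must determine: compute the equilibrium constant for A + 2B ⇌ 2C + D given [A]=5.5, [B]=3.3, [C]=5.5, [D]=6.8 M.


Kc = [C]^2[D]/([A][B]^2)
= (5.5^2 × 6.8^1)/(5.5^1 × 3.3^2)
= 205.7/59.895
= 3.434

3.434


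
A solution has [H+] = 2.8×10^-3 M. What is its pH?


pH = -log10([H+]) = -log10(2.8×10^-3)
= 3 - log10(2.8)
= 3 - 0.45
= 2.55

2.55


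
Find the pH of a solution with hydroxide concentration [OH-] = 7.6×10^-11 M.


pOH = -log10([OH-]) = -log10(7.6×10^-11)
= 11 - log10(7.6) = 10.12
pH = 14 - pOH = 14 - 10.12 = 3.88

3.88


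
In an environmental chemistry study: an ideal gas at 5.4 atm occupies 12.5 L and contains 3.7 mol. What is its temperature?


PV = nRT  (R = 0.08206 L·atm/(mol·K))
T = PV/(nR) = 5.4×12.5/(3.7×0.08206)
= 67.50/0.303622
= 222.32 K

222.32 K


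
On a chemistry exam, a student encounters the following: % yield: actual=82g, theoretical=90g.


% yield = actual/theoretical × 100
= 82/90 × 100
= 91.11%

91.11%


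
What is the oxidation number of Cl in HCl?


halide: -1
Oxidation number: -1

-1


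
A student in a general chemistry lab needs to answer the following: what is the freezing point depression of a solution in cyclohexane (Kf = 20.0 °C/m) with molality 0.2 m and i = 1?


ΔTf = Kf × m × i
= 20.0 × 0.2 × 1
= 4.0 °C

4.0 °C


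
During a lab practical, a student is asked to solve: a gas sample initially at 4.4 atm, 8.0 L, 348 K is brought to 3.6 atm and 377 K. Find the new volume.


P1V1/T1 = P2V2/T2
V2 = P1V1T2/(T1P2)
= 4.4×8.0×377/(348×3.6)
= 10.593 L

10.593 L


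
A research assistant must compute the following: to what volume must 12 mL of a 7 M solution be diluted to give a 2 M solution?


C1V1 = C2V2
7 × 12 = 2 × V2
V2 = 84/2 = 42.0 mL

42.0 mL


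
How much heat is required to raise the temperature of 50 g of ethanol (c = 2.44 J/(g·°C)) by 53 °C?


q = mcΔT = 50 × 2.44 × 53
= 6466.00 J

6466.00 J


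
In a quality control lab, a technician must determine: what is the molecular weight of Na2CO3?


M(Na2CO3) = 2×22.99 + 1×12.01 + 3×16.0
= 45.98 + 12.01 + 48.0
= 105.99 g/mol

105.99 g/mol


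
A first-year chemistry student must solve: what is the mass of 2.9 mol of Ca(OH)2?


M(Ca(OH)2) = 74.1 g/mol
mass = n × M = 2.9 × 74.1 = 214.89 g

214.89 g


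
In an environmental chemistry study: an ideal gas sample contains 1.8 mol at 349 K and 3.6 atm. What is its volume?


PV = nRT  (R = 0.08206 L·atm/(mol·K))
V = nRT/P = 1.8×0.08206×349/3.6
= 14.319 L

14.319 L


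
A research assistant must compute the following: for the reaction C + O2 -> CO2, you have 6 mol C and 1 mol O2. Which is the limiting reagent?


Mole ratio available / coefficient:
  C: 6/1 = 6.000
  O2: 1/1 = 1.000
Smaller ratio is limiting.

O2


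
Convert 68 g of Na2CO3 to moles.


M(Na2CO3) = 105.99 g/mol
n = mass/M = 68/105.99 = 0.6416 mol

0.6416 mol


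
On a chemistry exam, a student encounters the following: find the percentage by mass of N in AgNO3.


M(AgNO3) = 1×107.87 + 1×14.01 + 3×16.0 = 169.88 g/mol
Mass of N = 1 × 14.01 = 14.01 g/mol
% N = 14.01/169.88 × 100 = 8.25%

8.25%


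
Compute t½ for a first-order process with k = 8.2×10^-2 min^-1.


t½ = ln2/k = 0.693147/(8.2×10^-2 min^-1)
= 8.453 min

8.453 min


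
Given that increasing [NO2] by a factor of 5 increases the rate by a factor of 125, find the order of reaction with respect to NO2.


rate ∝ [NO2]^n
5^n = 125 → n = 3
Order in NO2: 3

3


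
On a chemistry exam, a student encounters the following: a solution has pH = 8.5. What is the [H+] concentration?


[H+] = 10^(-pH) = 10^(-8.5)
= 3.16×10^-9 M

3.16×10^-9 M


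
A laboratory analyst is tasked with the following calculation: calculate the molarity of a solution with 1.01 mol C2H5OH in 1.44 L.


M = n/V = 1.01/1.44 = 0.701 mol/L

0.701 M


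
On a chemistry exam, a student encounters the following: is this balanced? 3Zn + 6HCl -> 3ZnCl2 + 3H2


Equation: 3Zn + 6HCl -> 3ZnCl2 + 3H2
Check atoms: Cl: 6=6, H: 6=6, Zn: 3=3
Balanced

Yes, balanced


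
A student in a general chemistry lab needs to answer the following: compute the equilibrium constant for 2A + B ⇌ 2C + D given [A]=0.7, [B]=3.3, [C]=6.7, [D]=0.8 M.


Kc = [C]^2[D]/([A]^2[B])
= (6.7^2 × 0.8^1)/(0.7^2 × 3.3^1)
= 35.912/1.617
= 22.21

22.21


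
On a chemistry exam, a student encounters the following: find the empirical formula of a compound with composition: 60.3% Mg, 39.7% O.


Assume 100 g sample. Moles of each element:
  Mg: 60.3/24.31 = 2.48 mol
  O: 39.7/16.0 = 2.481 mol
Divide by smallest (2.48):
  Mg: 2.48/2.48 = 1.0
  O: 2.481/2.48 = 1.0
Empirical formula: MgO

MgO


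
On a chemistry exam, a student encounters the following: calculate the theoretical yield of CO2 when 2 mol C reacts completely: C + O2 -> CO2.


Mole ratio CO2:C = 1:1
n(CO2) = 2 × 1/1 = 2.000 mol
mass = 2.000 × 44.01 = 88.02 g

88.02 g


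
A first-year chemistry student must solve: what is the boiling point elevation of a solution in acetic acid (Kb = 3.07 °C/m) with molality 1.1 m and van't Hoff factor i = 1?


ΔTb = Kb × m × i
= 3.07 × 1.1 × 1
= 3.377 °C

3.377 °C


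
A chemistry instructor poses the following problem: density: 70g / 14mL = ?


ρ = mass/volume
= 70/14
= 5.0 g/mL

5.0 g/mL


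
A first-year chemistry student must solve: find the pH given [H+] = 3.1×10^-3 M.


pH = -log10([H+]) = -log10(3.1×10^-3)
= 3 - log10(3.1)
= 3 - 0.49
= 2.51

2.51


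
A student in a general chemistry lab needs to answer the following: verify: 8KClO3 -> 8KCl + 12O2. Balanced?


Equation: 8KClO3 -> 8KCl + 12O2
Check atoms: Cl: 8=8, K: 8=8, O: 24=24
Balanced

Yes, balanced


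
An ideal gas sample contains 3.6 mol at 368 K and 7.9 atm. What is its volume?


PV = nRT  (R = 0.08206 L·atm/(mol·K))
V = nRT/P = 3.6×0.08206×368/7.9
= 13.761 L

13.761 L


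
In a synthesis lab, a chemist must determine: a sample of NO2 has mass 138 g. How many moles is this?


M(NO2) = 46.01 g/mol
n = mass/M = 138/46.01 = 2.9993 mol

2.9993 mol


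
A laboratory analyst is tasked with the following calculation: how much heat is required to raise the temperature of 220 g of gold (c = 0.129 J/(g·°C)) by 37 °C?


q = mcΔT = 220 × 0.129 × 37
= 1050.06 J

1050.06 J


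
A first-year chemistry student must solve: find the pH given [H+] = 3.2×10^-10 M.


pH = -log10([H+]) = -log10(3.2×10^-10)
= 10 - log10(3.2)
= 10 - 0.51
= 9.49

9.49


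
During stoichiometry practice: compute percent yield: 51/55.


% yield = actual/theoretical × 100
= 51/55 × 100
= 92.73%

92.73%


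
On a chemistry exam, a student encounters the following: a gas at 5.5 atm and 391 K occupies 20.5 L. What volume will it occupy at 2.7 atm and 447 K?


P1V1/T1 = P2V2/T2
V2 = P1V1T2/(T1P2)
= 5.5×20.5×447/(391×2.7)
= 47.74 L

47.74 L


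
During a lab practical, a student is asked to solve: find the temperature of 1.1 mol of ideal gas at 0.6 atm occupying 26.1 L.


PV = nRT  (R = 0.08206 L·atm/(mol·K))
T = PV/(nR) = 0.6×26.1/(1.1×0.08206)
= 15.66/0.090266
= 173.49 K

173.49 K


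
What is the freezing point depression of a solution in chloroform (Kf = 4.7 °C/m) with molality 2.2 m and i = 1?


ΔTf = Kf × m × i
= 4.7 × 2.2 × 1
= 10.34 °C

10.34 °C


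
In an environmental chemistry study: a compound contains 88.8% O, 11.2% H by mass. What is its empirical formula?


Assume 100 g sample. Moles of each element:
  O: 88.8/16.0 = 5.55 mol
  H: 11.2/1.008 = 11.111 mol
Divide by smallest (5.55):
  O: 5.55/5.55 = 1.0
  H: 11.111/5.55 = 2.0
Empirical formula: H2O

H2O


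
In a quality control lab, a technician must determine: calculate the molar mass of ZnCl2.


M(ZnCl2) = 1×65.38 + 2×35.45
= 65.38 + 70.9
= 136.28 g/mol

136.28 g/mol


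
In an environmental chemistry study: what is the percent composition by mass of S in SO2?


M(SO2) = 1×32.07 + 2×16.0 = 64.07 g/mol
Mass of S = 1 × 32.07 = 32.07 g/mol
% S = 32.07/64.07 × 100 = 50.05%

50.05%


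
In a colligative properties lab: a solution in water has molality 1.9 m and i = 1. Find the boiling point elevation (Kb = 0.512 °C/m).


ΔTb = Kb × m × i
= 0.512 × 1.9 × 1
= 0.9728 °C

0.9728 °C


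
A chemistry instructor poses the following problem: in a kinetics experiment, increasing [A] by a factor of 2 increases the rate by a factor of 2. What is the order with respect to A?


rate ∝ [A]^n
2^n = 2 → n = 1
Order in A: 1

1


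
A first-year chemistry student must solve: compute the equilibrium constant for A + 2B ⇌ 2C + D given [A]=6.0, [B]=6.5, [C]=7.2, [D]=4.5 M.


Kc = [C]^2[D]/([A][B]^2)
= (7.2^2 × 4.5^1)/(6.0^1 × 6.5^2)
= 233.28/253.5
= 0.9202

0.9202


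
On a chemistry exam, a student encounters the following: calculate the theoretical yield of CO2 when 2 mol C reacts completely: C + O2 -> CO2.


Mole ratio CO2:C = 1:1
n(CO2) = 2 × 1/1 = 2.000 mol
mass = 2.000 × 44.01 = 88.02 g

88.02 g


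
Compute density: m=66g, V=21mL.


ρ = mass/volume
= 66/21
= 3.143 g/mL

3.143 g/mL


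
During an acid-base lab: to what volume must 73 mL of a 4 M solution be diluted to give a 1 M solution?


C1V1 = C2V2
4 × 73 = 1 × V2
V2 = 292/1 = 292.0 mL

292.0 mL


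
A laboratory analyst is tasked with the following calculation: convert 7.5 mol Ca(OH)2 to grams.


M(Ca(OH)2) = 74.1 g/mol
mass = n × M = 7.5 × 74.1 = 555.75 g

555.75 g


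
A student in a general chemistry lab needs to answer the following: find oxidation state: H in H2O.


H is +1 with nonmetals
Oxidation number: +1

+1


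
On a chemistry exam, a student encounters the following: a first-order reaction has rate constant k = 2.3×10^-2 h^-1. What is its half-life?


t½ = ln2/k = 0.693147/(2.3×10^-2 h^-1)
= 30.14 h

30.14 h


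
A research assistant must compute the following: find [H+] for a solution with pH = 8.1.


[H+] = 10^(-pH) = 10^(-8.1)
= 7.94×10^-9 M

7.94×10^-9 M


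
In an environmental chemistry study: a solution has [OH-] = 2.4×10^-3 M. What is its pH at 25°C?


pOH = -log10([OH-]) = -log10(2.4×10^-3)
= 3 - log10(2.4) = 2.62
pH = 14 - pOH = 14 - 2.62 = 11.38

11.38


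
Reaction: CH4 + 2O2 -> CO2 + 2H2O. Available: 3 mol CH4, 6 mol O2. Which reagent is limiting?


Mole ratio available / coefficient:
  CH4: 3/1 = 3.000
  O2: 6/2 = 3.000
Smaller ratio is limiting.

neither (stoichiometric); CH4 and O2 are fully consumed


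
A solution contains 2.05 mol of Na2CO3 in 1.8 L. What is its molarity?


M = n/V = 2.05/1.8 = 1.139 mol/L

1.139 M


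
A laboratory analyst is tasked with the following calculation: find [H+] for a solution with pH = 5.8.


[H+] = 10^(-pH) = 10^(-5.8)
= 1.58×10^-6 M

1.58×10^-6 M


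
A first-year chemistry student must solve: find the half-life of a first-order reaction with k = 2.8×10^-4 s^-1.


t½ = ln2/k = 0.693147/(2.8×10^-4 s^-1)
= 2476 s

2476 s


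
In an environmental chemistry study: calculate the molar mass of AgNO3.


M(AgNO3) = 1×107.87 + 1×14.01 + 3×16.0
= 107.87 + 14.01 + 48.0
= 169.88 g/mol

169.88 g/mol


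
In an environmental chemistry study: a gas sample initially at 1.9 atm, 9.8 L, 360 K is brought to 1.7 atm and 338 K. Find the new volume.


P1V1/T1 = P2V2/T2
V2 = P1V1T2/(T1P2)
= 1.9×9.8×338/(360×1.7)
= 10.284 L

10.284 L


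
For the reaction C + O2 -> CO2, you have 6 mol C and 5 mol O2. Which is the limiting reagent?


Mole ratio available / coefficient:
  C: 6/1 = 6.000
  O2: 5/1 = 5.000
Smaller ratio is limiting.

O2


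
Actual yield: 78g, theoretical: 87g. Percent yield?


% yield = actual/theoretical × 100
= 78/87 × 100
= 89.66%

89.66%


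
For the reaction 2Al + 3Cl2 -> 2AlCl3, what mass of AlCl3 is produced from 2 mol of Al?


Mole ratio AlCl3:Al = 2:2
n(AlCl3) = 2 × 2/2 = 2.000 mol
mass = 2.000 × 133.33 = 266.66 g

266.66 g


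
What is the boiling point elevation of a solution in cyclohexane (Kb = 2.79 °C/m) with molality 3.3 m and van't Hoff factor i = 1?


ΔTb = Kb × m × i
= 2.79 × 3.3 × 1
= 9.207 °C

9.207 °C


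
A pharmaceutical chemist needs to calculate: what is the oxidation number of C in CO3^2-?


x + 3(-2) = -2, so x = +4
Oxidation number: +4

+4


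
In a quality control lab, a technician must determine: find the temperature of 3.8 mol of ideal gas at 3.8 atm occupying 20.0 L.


PV = nRT  (R = 0.08206 L·atm/(mol·K))
T = PV/(nR) = 3.8×20.0/(3.8×0.08206)
= 76.00/0.311828
= 243.72 K

243.72 K


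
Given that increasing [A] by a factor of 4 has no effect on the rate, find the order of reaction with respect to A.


rate ∝ [A]^n
rate ∝ [A]^0
Order in A: 0

0


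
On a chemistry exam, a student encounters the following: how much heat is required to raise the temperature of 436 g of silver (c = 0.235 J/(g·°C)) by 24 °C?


q = mcΔT = 436 × 0.235 × 24
= 2459.04 J

2459.04 J


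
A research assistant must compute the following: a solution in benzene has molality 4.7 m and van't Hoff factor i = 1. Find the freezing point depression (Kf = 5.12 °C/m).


ΔTf = Kf × m × i
= 5.12 × 4.7 × 1
= 24.064 °C

24.064 °C


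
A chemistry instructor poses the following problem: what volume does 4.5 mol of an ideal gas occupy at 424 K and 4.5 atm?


PV = nRT  (R = 0.08206 L·atm/(mol·K))
V = nRT/P = 4.5×0.08206×424/4.5
= 34.793 L

34.793 L


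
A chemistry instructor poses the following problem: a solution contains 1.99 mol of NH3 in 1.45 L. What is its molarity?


M = n/V = 1.99/1.45 = 1.372 mol/L

1.372 M


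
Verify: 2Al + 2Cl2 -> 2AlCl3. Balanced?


Equation: 2Al + 2Cl2 -> 2AlCl3
Check atoms: Al: 2=2, Cl: 4≠6
Not balanced

No, not balanced


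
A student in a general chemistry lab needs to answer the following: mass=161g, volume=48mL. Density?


ρ = mass/volume
= 161/48
= 3.354 g/mL

3.354 g/mL


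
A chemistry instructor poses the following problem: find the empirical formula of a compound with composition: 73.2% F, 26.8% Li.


Assume 100 g sample. Moles of each element:
  F: 73.2/19.0 = 3.853 mol
  Li: 26.8/6.94 = 3.862 mol
Divide by smallest (3.853):
  F: 3.853/3.853 = 1.0
  Li: 3.862/3.853 = 1.0
Empirical formula: LiF

LiF


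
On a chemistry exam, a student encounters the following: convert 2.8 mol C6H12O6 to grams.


M(C6H12O6) = 180.16 g/mol
mass = n × M = 2.8 × 180.16 = 504.45 g

504.45 g


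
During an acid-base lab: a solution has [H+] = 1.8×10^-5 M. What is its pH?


pH = -log10([H+]) = -log10(1.8×10^-5)
= 5 - log10(1.8)
= 5 - 0.26
= 4.74

4.74


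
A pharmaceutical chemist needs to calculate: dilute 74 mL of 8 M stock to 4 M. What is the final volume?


C1V1 = C2V2
8 × 74 = 4 × V2
V2 = 592/4 = 148.0 mL

148.0 mL


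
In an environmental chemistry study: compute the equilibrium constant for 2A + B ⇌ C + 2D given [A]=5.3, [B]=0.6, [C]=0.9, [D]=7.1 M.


Kc = [C][D]^2/([A]^2[B])
= (0.9^1 × 7.1^2)/(5.3^2 × 0.6^1)
= 45.369/16.854
= 2.692

2.692


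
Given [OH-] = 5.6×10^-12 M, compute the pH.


pOH = -log10([OH-]) = -log10(5.6×10^-12)
= 12 - log10(5.6) = 11.25
pH = 14 - pOH = 14 - 11.25 = 2.75

2.75


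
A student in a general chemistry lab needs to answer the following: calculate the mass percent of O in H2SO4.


M(H2SO4) = 2×1.008 + 1×32.07 + 4×16.0 = 98.086 g/mol
Mass of O = 4 × 16.0 = 64.00 g/mol
% O = 64.00/98.086 × 100 = 65.25%

65.25%


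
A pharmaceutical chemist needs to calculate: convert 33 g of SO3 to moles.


M(SO3) = 80.07 g/mol
n = mass/M = 33/80.07 = 0.4121 mol

0.4121 mol


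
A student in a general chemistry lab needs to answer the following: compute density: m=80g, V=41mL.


ρ = mass/volume
= 80/41
= 1.951 g/mL

1.951 g/mL


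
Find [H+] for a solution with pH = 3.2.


[H+] = 10^(-pH) = 10^(-3.2)
= 6.31×10^-4 M

6.31×10^-4 M


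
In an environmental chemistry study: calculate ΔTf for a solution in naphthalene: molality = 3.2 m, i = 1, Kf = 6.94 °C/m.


ΔTf = Kf × m × i
= 6.94 × 3.2 × 1
= 22.208 °C

22.208 °C


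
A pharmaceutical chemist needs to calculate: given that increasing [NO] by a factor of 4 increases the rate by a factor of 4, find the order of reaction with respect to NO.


rate ∝ [NO]^n
4^n = 4 → n = 1
Order in NO: 1

1


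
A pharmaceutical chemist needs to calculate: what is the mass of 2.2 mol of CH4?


M(CH4) = 16.04 g/mol
mass = n × M = 2.2 × 16.04 = 35.29 g

35.29 g


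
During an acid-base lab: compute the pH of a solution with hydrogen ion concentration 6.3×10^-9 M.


pH = -log10([H+]) = -log10(6.3×10^-9)
= 9 - log10(6.3)
= 9 - 0.8
= 8.2

8.2


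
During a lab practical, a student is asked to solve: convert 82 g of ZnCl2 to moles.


M(ZnCl2) = 136.28 g/mol
n = mass/M = 82/136.28 = 0.6017 mol

0.6017 mol


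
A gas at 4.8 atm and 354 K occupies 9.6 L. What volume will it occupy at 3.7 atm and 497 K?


P1V1/T1 = P2V2/T2
V2 = P1V1T2/(T1P2)
= 4.8×9.6×497/(354×3.7)
= 17.485 L

17.485 L


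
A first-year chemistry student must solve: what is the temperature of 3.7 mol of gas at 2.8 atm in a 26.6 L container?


PV = nRT  (R = 0.08206 L·atm/(mol·K))
T = PV/(nR) = 2.8×26.6/(3.7×0.08206)
= 74.48/0.303622
= 245.31 K

245.31 K


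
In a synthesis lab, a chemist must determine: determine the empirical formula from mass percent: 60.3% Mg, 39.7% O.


Assume 100 g sample. Moles of each element:
  Mg: 60.3/24.31 = 2.48 mol
  O: 39.7/16.0 = 2.481 mol
Divide by smallest (2.48):
  Mg: 2.48/2.48 = 1.0
  O: 2.481/2.48 = 1.0
Empirical formula: MgO

MgO


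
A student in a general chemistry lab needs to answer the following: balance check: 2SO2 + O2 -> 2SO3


Equation: 2SO2 + O2 -> 2SO3
Check atoms: O: 6=6, S: 2=2
Balanced

Yes, balanced


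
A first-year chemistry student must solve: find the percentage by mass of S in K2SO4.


M(K2SO4) = 2×39.1 + 1×32.07 + 4×16.0 = 174.27 g/mol
Mass of S = 1 × 32.07 = 32.07 g/mol
% S = 32.07/174.27 × 100 = 18.40%

18.40%


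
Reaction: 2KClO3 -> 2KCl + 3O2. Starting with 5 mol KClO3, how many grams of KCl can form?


Mole ratio KCl:KClO3 = 2:2
n(KCl) = 5 × 2/2 = 5.000 mol
mass = 5.000 × 74.55 = 372.75 g

372.75 g


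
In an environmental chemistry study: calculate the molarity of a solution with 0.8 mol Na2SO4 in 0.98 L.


M = n/V = 0.8/0.98 = 0.816 mol/L

0.816 M


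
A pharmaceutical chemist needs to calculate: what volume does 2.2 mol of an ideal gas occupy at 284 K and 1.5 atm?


PV = nRT  (R = 0.08206 L·atm/(mol·K))
V = nRT/P = 2.2×0.08206×284/1.5
= 34.181 L

34.181 L


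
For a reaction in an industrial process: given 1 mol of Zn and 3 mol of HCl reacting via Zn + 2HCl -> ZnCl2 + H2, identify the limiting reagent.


Mole ratio available / coefficient:
  Zn: 1/1 = 1.000
  HCl: 3/2 = 1.500
Smaller ratio is limiting.

Zn


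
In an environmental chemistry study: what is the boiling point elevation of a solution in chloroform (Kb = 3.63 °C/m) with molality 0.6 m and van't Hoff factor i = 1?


ΔTb = Kb × m × i
= 3.63 × 0.6 × 1
= 2.178 °C

2.178 °C


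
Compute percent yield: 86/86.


% yield = actual/theoretical × 100
= 86/86 × 100
= 100.0%

100.0%


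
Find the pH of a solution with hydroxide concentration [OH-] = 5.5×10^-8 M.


pOH = -log10([OH-]) = -log10(5.5×10^-8)
= 8 - log10(5.5) = 7.26
pH = 14 - pOH = 14 - 7.26 = 6.74

6.74


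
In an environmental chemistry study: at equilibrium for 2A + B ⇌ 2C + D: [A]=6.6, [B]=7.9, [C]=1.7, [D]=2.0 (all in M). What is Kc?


Kc = [C]^2[D]/([A]^2[B])
= (1.7^2 × 2.0^1)/(6.6^2 × 7.9^1)
= 5.78/344.124
= 0.01680

0.01680


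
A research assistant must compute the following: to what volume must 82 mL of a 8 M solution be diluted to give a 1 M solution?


C1V1 = C2V2
8 × 82 = 1 × V2
V2 = 656/1 = 656.0 mL

656.0 mL


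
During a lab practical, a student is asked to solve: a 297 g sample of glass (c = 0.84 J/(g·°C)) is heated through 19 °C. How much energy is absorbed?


q = mcΔT = 297 × 0.84 × 19
= 4740.12 J

4740.12 J


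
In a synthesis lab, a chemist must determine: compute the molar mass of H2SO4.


M(H2SO4) = 2×1.008 + 1×32.07 + 4×16.0
= 2.02 + 32.07 + 64.0
= 98.09 g/mol

98.09 g/mol


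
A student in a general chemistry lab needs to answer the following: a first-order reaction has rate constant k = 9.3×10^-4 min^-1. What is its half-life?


t½ = ln2/k = 0.693147/(9.3×10^-4 min^-1)
= 745.3 min

745.3 min


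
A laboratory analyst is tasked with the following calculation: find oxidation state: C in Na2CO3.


2(+1) + x + 3(-2) = 0, so x = +4
Oxidation number: +4

+4


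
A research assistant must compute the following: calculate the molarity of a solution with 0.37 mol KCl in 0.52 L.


M = n/V = 0.37/0.52 = 0.712 mol/L

0.712 M


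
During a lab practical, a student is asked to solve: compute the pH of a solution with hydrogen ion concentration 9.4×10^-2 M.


pH = -log10([H+]) = -log10(9.4×10^-2)
= 2 - log10(9.4)
= 2 - 0.97
= 1.03

1.03


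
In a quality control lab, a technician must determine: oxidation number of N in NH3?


x + 3(+1) = 0, so x = -3
Oxidation number: -3

-3


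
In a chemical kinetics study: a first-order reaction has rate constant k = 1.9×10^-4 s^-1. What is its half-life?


t½ = ln2/k = 0.693147/(1.9×10^-4 s^-1)
= 3648 s

3648 s


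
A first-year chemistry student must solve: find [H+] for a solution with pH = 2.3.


[H+] = 10^(-pH) = 10^(-2.3)
= 5.01×10^-3 M

5.01×10^-3 M


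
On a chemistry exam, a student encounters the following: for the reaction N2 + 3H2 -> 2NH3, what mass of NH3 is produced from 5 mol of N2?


Mole ratio NH3:N2 = 2:1
n(NH3) = 5 × 2/1 = 10.000 mol
mass = 10.000 × 17.03 = 170.3 g

170.3 g


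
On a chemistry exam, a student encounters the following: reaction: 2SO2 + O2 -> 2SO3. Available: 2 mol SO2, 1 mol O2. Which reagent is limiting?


Mole ratio available / coefficient:
  SO2: 2/2 = 1.000
  O2: 1/1 = 1.000
Smaller ratio is limiting.

neither (stoichiometric); SO2 and O2 are fully consumed


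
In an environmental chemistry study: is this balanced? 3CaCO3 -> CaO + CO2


Equation: 3CaCO3 -> CaO + CO2
Check atoms: C: 3≠1, Ca: 3≠1, O: 9≠3
Not balanced

No, not balanced


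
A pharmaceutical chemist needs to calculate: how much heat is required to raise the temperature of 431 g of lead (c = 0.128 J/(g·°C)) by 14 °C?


q = mcΔT = 431 × 0.128 × 14
= 772.35 J

772.35 J


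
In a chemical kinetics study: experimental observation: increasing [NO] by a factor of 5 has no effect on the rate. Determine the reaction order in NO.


rate ∝ [NO]^n
rate ∝ [NO]^0
Order in NO: 0

0


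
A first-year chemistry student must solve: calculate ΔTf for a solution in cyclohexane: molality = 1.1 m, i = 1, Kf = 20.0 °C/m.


ΔTf = Kf × m × i
= 20.0 × 1.1 × 1
= 22.0 °C

22.0 °C


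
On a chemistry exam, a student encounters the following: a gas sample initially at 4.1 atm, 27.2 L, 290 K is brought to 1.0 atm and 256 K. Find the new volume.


P1V1/T1 = P2V2/T2
V2 = P1V1T2/(T1P2)
= 4.1×27.2×256/(290×1.0)
= 98.445 L

98.445 L


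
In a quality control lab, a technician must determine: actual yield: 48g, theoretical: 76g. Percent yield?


% yield = actual/theoretical × 100
= 48/76 × 100
= 63.16%

63.16%


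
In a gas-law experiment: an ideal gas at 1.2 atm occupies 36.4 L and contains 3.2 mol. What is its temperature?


PV = nRT  (R = 0.08206 L·atm/(mol·K))
T = PV/(nR) = 1.2×36.4/(3.2×0.08206)
= 43.68/0.262592
= 166.34 K

166.34 K


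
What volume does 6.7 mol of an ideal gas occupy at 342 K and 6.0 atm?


PV = nRT  (R = 0.08206 L·atm/(mol·K))
V = nRT/P = 6.7×0.08206×342/6.0
= 31.339 L

31.339 L


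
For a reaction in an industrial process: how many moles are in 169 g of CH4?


M(CH4) = 16.04 g/mol
n = mass/M = 169/16.04 = 10.5362 mol

10.5362 mol


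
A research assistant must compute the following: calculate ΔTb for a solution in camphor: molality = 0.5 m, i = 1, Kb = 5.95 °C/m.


ΔTb = Kb × m × i
= 5.95 × 0.5 × 1
= 2.975 °C

2.975 °C


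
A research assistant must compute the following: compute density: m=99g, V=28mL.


ρ = mass/volume
= 99/28
= 3.536 g/mL

3.536 g/mL


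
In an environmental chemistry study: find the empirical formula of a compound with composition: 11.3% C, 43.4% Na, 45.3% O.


Assume 100 g sample. Moles of each element:
  C: 11.3/12.01 = 0.941 mol
  Na: 43.4/22.99 = 1.888 mol
  O: 45.3/16.0 = 2.831 mol
Divide by smallest (0.941):
  C: 0.941/0.941 = 1.0
  Na: 1.888/0.941 = 2.01
  O: 2.831/0.941 = 3.01
Empirical formula: Na2CO3

Na2CO3


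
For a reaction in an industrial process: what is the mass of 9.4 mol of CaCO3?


M(CaCO3) = 100.09 g/mol
mass = n × M = 9.4 × 100.09 = 940.85 g

940.85 g


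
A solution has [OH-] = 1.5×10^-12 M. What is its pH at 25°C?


pOH = -log10([OH-]) = -log10(1.5×10^-12)
= 12 - log10(1.5) = 11.82
pH = 14 - pOH = 14 - 11.82 = 2.18

2.18


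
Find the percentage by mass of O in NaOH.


M(NaOH) = 1×22.99 + 1×16.0 + 1×1.008 = 39.998 g/mol
Mass of O = 1 × 16.0 = 16.00 g/mol
% O = 16.00/39.998 × 100 = 40.00%

40.00%


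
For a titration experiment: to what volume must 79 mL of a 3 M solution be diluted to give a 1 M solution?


C1V1 = C2V2
3 × 79 = 1 × V2
V2 = 237/1 = 237.0 mL

237.0 mL
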